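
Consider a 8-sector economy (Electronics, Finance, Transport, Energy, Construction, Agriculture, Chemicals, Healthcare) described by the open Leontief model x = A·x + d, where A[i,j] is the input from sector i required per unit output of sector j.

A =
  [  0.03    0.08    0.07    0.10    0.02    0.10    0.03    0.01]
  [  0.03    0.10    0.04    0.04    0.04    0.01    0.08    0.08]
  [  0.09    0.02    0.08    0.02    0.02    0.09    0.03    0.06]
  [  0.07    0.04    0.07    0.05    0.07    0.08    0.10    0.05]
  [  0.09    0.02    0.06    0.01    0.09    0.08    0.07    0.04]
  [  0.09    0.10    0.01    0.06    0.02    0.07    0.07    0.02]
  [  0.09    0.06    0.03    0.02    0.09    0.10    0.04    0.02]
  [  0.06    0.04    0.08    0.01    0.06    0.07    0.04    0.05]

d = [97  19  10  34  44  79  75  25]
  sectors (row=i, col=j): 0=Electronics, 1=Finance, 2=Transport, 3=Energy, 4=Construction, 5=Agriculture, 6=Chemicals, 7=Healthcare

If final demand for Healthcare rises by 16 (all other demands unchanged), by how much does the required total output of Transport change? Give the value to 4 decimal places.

Form M = I − A:
  [  0.97   -0.08   -0.07   -0.10   -0.02   -0.10   -0.03   -0.01]
  [ -0.03    0.90   -0.04   -0.04   -0.04   -0.01   -0.08   -0.08]
  [ -0.09   -0.02    0.92   -0.02   -0.02   -0.09   -0.03   -0.06]
  [ -0.07   -0.04   -0.07    0.95   -0.07   -0.08   -0.10   -0.05]
  [ -0.09   -0.02   -0.06   -0.01    0.91   -0.08   -0.07   -0.04]
  [ -0.09   -0.10   -0.01   -0.06   -0.02    0.93   -0.07   -0.02]
  [ -0.09   -0.06   -0.03   -0.02   -0.09   -0.10    0.96   -0.02]
  [ -0.06   -0.04   -0.08   -0.01   -0.06   -0.07   -0.04    0.95]
Leontief inverse L = M⁻¹:
  [  1.0849    0.1308    0.1103    0.1347    0.0566    0.1571    0.0797    0.0439]
  [  0.0793    1.1449    0.0806    0.0668    0.0799    0.0630    0.1225    0.1131]
  [  0.1397    0.0655    1.1192    0.0532    0.0504    0.1469    0.0684    0.0871]
  [  0.1374    0.0970    0.1193    1.0888    0.1178    0.1541    0.1529    0.0859]
  [  0.1481    0.0694    0.1027    0.0449    1.1300    0.1452    0.1142    0.0693]
  [  0.1403    0.1545    0.0491    0.0971    0.0582    1.1266    0.1174    0.0513]
  [  0.1447    0.1122    0.0701    0.0563    0.1283    0.1600    1.0867    0.0500]
  [  0.1109    0.0835    0.1189    0.0396    0.0935    0.1255    0.0792    1.0787]
Total output x = L · d:
  x_0 = 1.0849·97 + 0.1308·19 + 0.1103·10 + 0.1347·34 + 0.0566·44 + 0.1571·79 + 0.0797·75 + 0.0439·25 = 135.3701
  x_1 = 0.0793·97 + 1.1449·19 + 0.0806·10 + 0.0668·34 + 0.0799·44 + 0.0630·79 + 0.1225·75 + 0.1131·25 = 53.0345
  x_2 = 0.1397·97 + 0.0655·19 + 1.1192·10 + 0.0532·34 + 0.0504·44 + 0.1469·79 + 0.0684·75 + 0.0871·25 = 48.9217
  x_3 = 0.1374·97 + 0.0970·19 + 0.1193·10 + 1.0888·34 + 0.1178·44 + 0.1541·79 + 0.1529·75 + 0.0859·25 = 84.3518
  x_4 = 0.1481·97 + 0.0694·19 + 0.1027·10 + 0.0449·34 + 1.1300·44 + 0.1452·79 + 0.1142·75 + 0.0693·25 = 89.7168
  x_5 = 0.1403·97 + 0.1545·19 + 0.0491·10 + 0.0971·34 + 0.0582·44 + 1.1266·79 + 0.1174·75 + 0.0513·25 = 121.9948
  x_6 = 0.1447·97 + 0.1122·19 + 0.0701·10 + 0.0563·34 + 0.1283·44 + 0.1600·79 + 1.0867·75 + 0.0500·25 = 119.8231
  x_7 = 0.1109·97 + 0.0835·19 + 0.1189·10 + 0.0396·34 + 0.0935·44 + 0.1255·79 + 0.0792·75 + 1.0787·25 = 61.8068
Δx_2 = L[2,7] · Δd_7 = 0.0871 · 16 = 1.3940

1.3940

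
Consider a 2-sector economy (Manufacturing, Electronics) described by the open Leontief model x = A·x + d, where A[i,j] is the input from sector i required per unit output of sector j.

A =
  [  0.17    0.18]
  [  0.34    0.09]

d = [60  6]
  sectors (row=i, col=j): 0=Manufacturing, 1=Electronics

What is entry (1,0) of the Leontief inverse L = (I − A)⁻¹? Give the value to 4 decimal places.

Form M = I − A:
  [  0.83   -0.18]
  [ -0.34    0.91]
Leontief inverse L = M⁻¹:
  [  1.3111    0.2593]
  [  0.4898    1.1958]
Total output x = L · d:
  x_0 = 1.3111·60 + 0.2593·6 = 80.2190
  x_1 = 0.4898·60 + 1.1958·6 = 36.5653

L[1,0] = 0.4898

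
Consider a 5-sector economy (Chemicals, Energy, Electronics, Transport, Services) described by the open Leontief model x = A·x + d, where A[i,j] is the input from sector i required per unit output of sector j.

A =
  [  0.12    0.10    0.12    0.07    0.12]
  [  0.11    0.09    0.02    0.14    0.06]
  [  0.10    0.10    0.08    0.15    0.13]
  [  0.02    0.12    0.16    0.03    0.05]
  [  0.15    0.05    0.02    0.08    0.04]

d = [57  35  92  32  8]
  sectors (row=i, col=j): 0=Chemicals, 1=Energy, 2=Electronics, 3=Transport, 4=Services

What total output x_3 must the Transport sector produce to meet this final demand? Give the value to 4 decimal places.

67.2667

Form M = I − A:
  [  0.88   -0.10   -0.12   -0.07   -0.12]
  [ -0.11    0.91   -0.02   -0.14   -0.06]
  [ -0.10   -0.10    0.92   -0.15   -0.13]
  [ -0.02   -0.12   -0.16    0.97   -0.05]
  [ -0.15   -0.05   -0.02   -0.08    0.96]
Leontief inverse L = M⁻¹:
  [  1.2197    0.1878    0.1956    0.1618    0.1991]
  [  0.1797    1.1615    0.0867    0.2037    0.1174]
  [  0.1968    0.1922    1.1628    0.2388    0.2065]
  [  0.0907    0.1849    0.2105    1.1057    0.1090]
  [  0.2116    0.1093    0.0769    0.1330    1.0923]
Total output x = L · d:
  x_0 = 1.2197·57 + 0.1878·35 + 0.1956·92 + 0.1618·32 + 0.1991·8 = 100.8651
  x_1 = 0.1797·57 + 1.1615·35 + 0.0867·92 + 0.2037·32 + 0.1174·8 = 66.3229
  x_2 = 0.1968·57 + 0.1922·35 + 1.1628·92 + 0.2388·32 + 0.2065·8 = 134.2199
  x_3 = 0.0907·57 + 0.1849·35 + 0.2105·92 + 1.1057·32 + 0.1090·8 = 67.2667
  x_4 = 0.2116·57 + 0.1093·35 + 0.0769·92 + 0.1330·32 + 1.0923·8 = 35.9496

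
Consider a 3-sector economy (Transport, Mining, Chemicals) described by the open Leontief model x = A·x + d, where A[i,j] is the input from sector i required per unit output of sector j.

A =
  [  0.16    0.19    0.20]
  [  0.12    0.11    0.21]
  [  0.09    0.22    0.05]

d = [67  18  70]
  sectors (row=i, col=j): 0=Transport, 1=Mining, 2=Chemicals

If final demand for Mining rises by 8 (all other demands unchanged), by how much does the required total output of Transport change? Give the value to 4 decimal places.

2.8742

Form M = I − A:
  [  0.84   -0.19   -0.20]
  [ -0.12    0.89   -0.21]
  [ -0.09   -0.22    0.95]
Leontief inverse L = M⁻¹:
  [  1.2792    0.3593    0.3487]
  [  0.2127    1.2483    0.3207]
  [  0.1704    0.3231    1.1599]
Total output x = L · d:
  x_0 = 1.2792·67 + 0.3593·18 + 0.3487·70 = 116.5813
  x_1 = 0.2127·67 + 1.2483·18 + 0.3207·70 = 59.1688
  x_2 = 0.1704·67 + 0.3231·18 + 1.1599·70 = 98.4310
Δx_0 = L[0,1] · Δd_1 = 0.3593 · 8 = 2.8742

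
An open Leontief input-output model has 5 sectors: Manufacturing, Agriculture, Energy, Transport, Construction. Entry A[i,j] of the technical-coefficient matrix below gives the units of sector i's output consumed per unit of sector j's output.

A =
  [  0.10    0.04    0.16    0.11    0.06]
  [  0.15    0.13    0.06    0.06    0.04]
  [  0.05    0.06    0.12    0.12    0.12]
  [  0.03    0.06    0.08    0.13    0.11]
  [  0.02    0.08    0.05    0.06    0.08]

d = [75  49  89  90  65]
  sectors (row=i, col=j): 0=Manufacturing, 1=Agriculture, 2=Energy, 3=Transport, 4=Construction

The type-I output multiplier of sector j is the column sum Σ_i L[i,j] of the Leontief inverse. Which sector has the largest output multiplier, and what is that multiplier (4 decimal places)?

Transport (1.8281)

Form M = I − A:
  [  0.90   -0.04   -0.16   -0.11   -0.06]
  [ -0.15    0.87   -0.06   -0.06   -0.04]
  [ -0.05   -0.06    0.88   -0.12   -0.12]
  [ -0.03   -0.06   -0.08    0.87   -0.11]
  [ -0.02   -0.08   -0.05   -0.06    0.92]
Leontief inverse L = M⁻¹:
  [  1.1498    0.0952    0.2408    0.1944    0.1338]
  [  0.2122    1.1871    0.1374    0.1345    0.0995]
  [  0.0966    0.1177    1.1907    0.1977    0.1904]
  [  0.0699    0.1110    0.1388    1.1968    0.1706]
  [  0.0533    0.1189    0.0909    0.1047    1.1200]
Total output x = L · d:
  x_0 = 1.1498·75 + 0.0952·49 + 0.2408·89 + 0.1944·90 + 0.1338·65 = 138.5221
  x_1 = 0.2122·75 + 1.1871·49 + 0.1374·89 + 0.1345·90 + 0.0995·65 = 104.8773
  x_2 = 0.0966·75 + 0.1177·49 + 1.1907·89 + 0.1977·90 + 0.1904·65 = 149.1541
  x_3 = 0.0699·75 + 0.1110·49 + 0.1388·89 + 1.1968·90 + 0.1706·65 = 141.8345
  x_4 = 0.0533·75 + 0.1189·49 + 0.0909·89 + 0.1047·90 + 1.1200·65 = 100.1396
Output multipliers (column sums of L):
  Manufacturing: 1.5817
  Agriculture: 1.6299
  Energy: 1.7987
  Transport: 1.8281
  Construction: 1.7142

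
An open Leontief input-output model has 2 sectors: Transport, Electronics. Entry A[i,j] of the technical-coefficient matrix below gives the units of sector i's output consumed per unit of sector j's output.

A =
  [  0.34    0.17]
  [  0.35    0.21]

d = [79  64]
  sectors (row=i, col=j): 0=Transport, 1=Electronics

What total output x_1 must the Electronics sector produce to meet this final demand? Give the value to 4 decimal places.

Form M = I − A:
  [  0.66   -0.17]
  [ -0.35    0.79]
Leontief inverse L = M⁻¹:
  [  1.7103    0.3680]
  [  0.7577    1.4289]
Total output x = L · d:
  x_0 = 1.7103·79 + 0.3680·64 = 158.6707
  x_1 = 0.7577·79 + 1.4289·64 = 151.3098

151.3098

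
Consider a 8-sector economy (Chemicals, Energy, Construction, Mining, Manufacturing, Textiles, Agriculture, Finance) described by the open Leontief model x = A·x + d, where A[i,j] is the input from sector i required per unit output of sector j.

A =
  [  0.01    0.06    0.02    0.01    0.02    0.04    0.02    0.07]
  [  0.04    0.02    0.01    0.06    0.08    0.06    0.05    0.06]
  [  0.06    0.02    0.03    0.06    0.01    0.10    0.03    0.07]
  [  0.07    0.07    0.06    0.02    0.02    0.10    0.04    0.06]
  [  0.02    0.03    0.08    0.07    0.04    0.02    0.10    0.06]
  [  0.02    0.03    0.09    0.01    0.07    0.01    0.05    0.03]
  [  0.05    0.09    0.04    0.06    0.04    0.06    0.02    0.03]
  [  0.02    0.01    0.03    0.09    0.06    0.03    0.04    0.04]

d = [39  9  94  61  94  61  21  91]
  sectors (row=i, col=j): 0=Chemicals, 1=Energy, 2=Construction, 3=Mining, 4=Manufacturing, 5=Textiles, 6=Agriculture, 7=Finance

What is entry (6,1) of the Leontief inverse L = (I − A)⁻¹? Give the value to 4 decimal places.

L[6,1] = 0.1138

Form M = I − A:
  [  0.99   -0.06   -0.02   -0.01   -0.02   -0.04   -0.02   -0.07]
  [ -0.04    0.98   -0.01   -0.06   -0.08   -0.06   -0.05   -0.06]
  [ -0.06   -0.02    0.97   -0.06   -0.01   -0.10   -0.03   -0.07]
  [ -0.07   -0.07   -0.06    0.98   -0.02   -0.10   -0.04   -0.06]
  [ -0.02   -0.03   -0.08   -0.07    0.96   -0.02   -0.10   -0.06]
  [ -0.02   -0.03   -0.09   -0.01   -0.07    0.99   -0.05   -0.03]
  [ -0.05   -0.09   -0.04   -0.06   -0.04   -0.06    0.98   -0.03]
  [ -0.02   -0.01   -0.03   -0.09   -0.06   -0.03   -0.04    0.96]
Leontief inverse L = M⁻¹:
  [  1.0232    0.0730    0.0368    0.0311    0.0398    0.0584    0.0377    0.0893]
  [  0.0607    1.0454    0.0405    0.0886    0.1060    0.0885    0.0784    0.0901]
  [  0.0799    0.0435    1.0584    0.0845    0.0359    0.1283    0.0539    0.0989]
  [  0.0927    0.0954    0.0902    1.0506    0.0511    0.1328    0.0682    0.0944]
  [  0.0475    0.0597    0.1096    0.1041    1.0665    0.0592    0.1273    0.0942]
  [  0.0389    0.0490    0.1119    0.0368    0.0891    1.0376    0.0726    0.0566]
  [  0.0723    0.1138    0.0674    0.0875    0.0678    0.0922    1.0475    0.0626]
  [  0.0403    0.0327    0.0559    0.1140    0.0801    0.0586    0.0636    1.0667]
Total output x = L · d:
  x_0 = 1.0232·39 + 0.0730·9 + 0.0368·94 + 0.0311·61 + 0.0398·94 + 0.0584·61 + 0.0377·21 + 0.0893·91 = 62.1429
  x_1 = 0.0607·39 + 1.0454·9 + 0.0405·94 + 0.0886·61 + 0.1060·94 + 0.0885·61 + 0.0784·21 + 0.0901·91 = 46.1934
  x_2 = 0.0799·39 + 0.0435·9 + 1.0584·94 + 0.0845·61 + 0.0359·94 + 0.1283·61 + 0.0539·21 + 0.0989·91 = 129.4903
  x_3 = 0.0927·39 + 0.0954·9 + 0.0902·94 + 1.0506·61 + 0.0511·94 + 0.1328·61 + 0.0682·21 + 0.0944·91 = 99.9652
  x_4 = 0.0475·39 + 0.0597·9 + 0.1096·94 + 0.1041·61 + 1.0665·94 + 0.0592·61 + 0.1273·21 + 0.0942·91 = 134.1479
  x_5 = 0.0389·39 + 0.0490·9 + 0.1119·94 + 0.0368·61 + 0.0891·94 + 1.0376·61 + 0.0726·21 + 0.0566·91 = 93.0710
  x_6 = 0.0723·39 + 0.1138·9 + 0.0674·94 + 0.0875·61 + 0.0678·94 + 0.0922·61 + 1.0475·21 + 0.0626·91 = 55.2037
  x_7 = 0.0403·39 + 0.0327·9 + 0.0559·94 + 0.1140·61 + 0.0801·94 + 0.0586·61 + 0.0636·21 + 1.0667·91 = 123.5787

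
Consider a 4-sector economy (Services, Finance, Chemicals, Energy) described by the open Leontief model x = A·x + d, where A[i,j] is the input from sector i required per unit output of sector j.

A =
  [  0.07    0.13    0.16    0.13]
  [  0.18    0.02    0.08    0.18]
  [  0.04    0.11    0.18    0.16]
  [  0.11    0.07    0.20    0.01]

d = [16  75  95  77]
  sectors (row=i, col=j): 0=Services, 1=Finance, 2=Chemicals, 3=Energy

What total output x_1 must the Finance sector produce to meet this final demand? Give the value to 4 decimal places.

Form M = I − A:
  [  0.93   -0.13   -0.16   -0.13]
  [ -0.18    0.98   -0.08   -0.18]
  [ -0.04   -0.11    0.82   -0.16]
  [ -0.11   -0.07   -0.20    0.99]
Leontief inverse L = M⁻¹:
  [  1.1560    0.2044    0.3036    0.2380]
  [  0.2539    1.0983    0.2223    0.2690]
  [  0.1239    0.1841    1.3261    0.2641]
  [  0.1714    0.1376    0.3173    1.1089]
Total output x = L · d:
  x_0 = 1.1560·16 + 0.2044·75 + 0.3036·95 + 0.2380·77 = 80.9971
  x_1 = 0.2539·16 + 1.0983·75 + 0.2223·95 + 0.2690·77 = 128.2598
  x_2 = 0.1239·16 + 0.1841·75 + 1.3261·95 + 0.2641·77 = 162.1019
  x_3 = 0.1714·16 + 0.1376·75 + 0.3173·95 + 1.1089·77 = 128.5942

128.2598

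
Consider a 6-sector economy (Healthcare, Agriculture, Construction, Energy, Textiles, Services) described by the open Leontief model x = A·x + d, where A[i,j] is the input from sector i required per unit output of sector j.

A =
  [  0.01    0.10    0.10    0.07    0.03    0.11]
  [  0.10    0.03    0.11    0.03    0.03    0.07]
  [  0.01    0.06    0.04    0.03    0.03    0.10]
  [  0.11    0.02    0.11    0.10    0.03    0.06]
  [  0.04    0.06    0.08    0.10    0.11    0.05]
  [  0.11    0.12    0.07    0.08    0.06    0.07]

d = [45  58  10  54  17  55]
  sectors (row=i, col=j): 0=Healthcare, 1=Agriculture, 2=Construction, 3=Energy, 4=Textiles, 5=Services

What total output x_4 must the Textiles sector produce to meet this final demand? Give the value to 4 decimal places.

Form M = I − A:
  [  0.99   -0.10   -0.10   -0.07   -0.03   -0.11]
  [ -0.10    0.97   -0.11   -0.03   -0.03   -0.07]
  [ -0.01   -0.06    0.96   -0.03   -0.03   -0.10]
  [ -0.11   -0.02   -0.11    0.90   -0.03   -0.06]
  [ -0.04   -0.06   -0.08   -0.10    0.89   -0.05]
  [ -0.11   -0.12   -0.07   -0.08   -0.06    0.93]
Leontief inverse L = M⁻¹:
  [  1.0597    0.1453    0.1571    0.1138    0.0608    0.1638]
  [  0.1335    1.0744    0.1584    0.0685    0.0565    0.1211]
  [  0.0440    0.0923    1.0779    0.0602    0.0520    0.1347]
  [  0.1517    0.0681    0.1688    1.1480    0.0598    0.1185]
  [  0.0869    0.1048    0.1417    0.1517    1.1470    0.1049]
  [  0.1645    0.1754    0.1438    0.1354    0.0975    1.1374]
Total output x = L · d:
  x_0 = 1.0597·45 + 0.1453·58 + 0.1571·10 + 0.1138·54 + 0.0608·17 + 0.1638·55 = 73.8719
  x_1 = 0.1335·45 + 1.0744·58 + 0.1584·10 + 0.0685·54 + 0.0565·17 + 0.1211·55 = 81.2297
  x_2 = 0.0440·45 + 0.0923·58 + 1.0779·10 + 0.0602·54 + 0.0520·17 + 0.1347·55 = 29.6582
  x_3 = 0.1517·45 + 0.0681·58 + 0.1688·10 + 1.1480·54 + 0.0598·17 + 0.1185·55 = 81.9901
  x_4 = 0.0869·45 + 0.1048·58 + 0.1417·10 + 0.1517·54 + 1.1470·17 + 0.1049·55 = 44.8621
  x_5 = 0.1645·45 + 0.1754·58 + 0.1438·10 + 0.1354·54 + 0.0975·17 + 1.1374·55 = 90.5381

44.8621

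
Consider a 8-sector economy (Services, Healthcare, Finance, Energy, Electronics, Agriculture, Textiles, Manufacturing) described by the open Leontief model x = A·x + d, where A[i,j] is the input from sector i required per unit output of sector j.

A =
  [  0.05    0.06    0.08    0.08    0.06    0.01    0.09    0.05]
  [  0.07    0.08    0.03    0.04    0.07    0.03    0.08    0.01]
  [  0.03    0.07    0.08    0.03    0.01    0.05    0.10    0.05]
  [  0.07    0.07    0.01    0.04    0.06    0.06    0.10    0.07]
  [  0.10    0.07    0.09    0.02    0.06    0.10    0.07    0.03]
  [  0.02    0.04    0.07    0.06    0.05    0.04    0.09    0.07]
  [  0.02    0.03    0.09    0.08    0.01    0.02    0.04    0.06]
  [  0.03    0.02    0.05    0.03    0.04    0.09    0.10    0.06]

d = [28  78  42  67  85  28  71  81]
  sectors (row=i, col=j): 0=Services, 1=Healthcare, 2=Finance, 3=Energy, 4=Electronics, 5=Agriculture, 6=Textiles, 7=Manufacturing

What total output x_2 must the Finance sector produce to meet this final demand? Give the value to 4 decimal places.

85.7029

Form M = I − A:
  [  0.95   -0.06   -0.08   -0.08   -0.06   -0.01   -0.09   -0.05]
  [ -0.07    0.92   -0.03   -0.04   -0.07   -0.03   -0.08   -0.01]
  [ -0.03   -0.07    0.92   -0.03   -0.01   -0.05   -0.10   -0.05]
  [ -0.07   -0.07   -0.01    0.96   -0.06   -0.06   -0.10   -0.07]
  [ -0.10   -0.07   -0.09   -0.02    0.94   -0.10   -0.07   -0.03]
  [ -0.02   -0.04   -0.07   -0.06   -0.05    0.96   -0.09   -0.07]
  [ -0.02   -0.03   -0.09   -0.08   -0.01   -0.02    0.96   -0.06]
  [ -0.03   -0.02   -0.05   -0.03   -0.04   -0.09   -0.10    0.94]
Leontief inverse L = M⁻¹:
  [  1.0910    0.1071    0.1334    0.1209    0.0951    0.0511    0.1590    0.0923]
  [  0.1072    1.1217    0.0774    0.0770    0.1028    0.0627    0.1376    0.0442]
  [  0.0603    0.1082    1.1266    0.0666    0.0379    0.0822    0.1585    0.0867]
  [  0.1097    0.1141    0.0646    1.0833    0.0972    0.0999    0.1675    0.1124]
  [  0.1434    0.1228    0.1545    0.0685    1.1006    0.1427    0.1486    0.0775]
  [  0.0547    0.0804    0.1193    0.0969    0.0806    1.0789    0.1529    0.1100]
  [  0.0473    0.0634    0.1265    0.1084    0.0343    0.0509    1.0928    0.0926]
  [  0.0602    0.0564    0.0994    0.0673    0.0685    0.1253    0.1590    1.0996]
Total output x = L · d:
  x_0 = 1.0910·28 + 0.1071·78 + 0.1334·42 + 0.1209·67 + 0.0951·85 + 0.0511·28 + 0.1590·71 + 0.0923·81 = 80.8841
  x_1 = 0.1072·28 + 1.1217·78 + 0.0774·42 + 0.0770·67 + 0.1028·85 + 0.0627·28 + 0.1376·71 + 0.0442·81 = 122.7506
  x_2 = 0.0603·28 + 0.1082·78 + 1.1266·42 + 0.0666·67 + 0.0379·85 + 0.0822·28 + 0.1585·71 + 0.0867·81 = 85.7029
  x_3 = 0.1097·28 + 0.1141·78 + 0.0646·42 + 1.0833·67 + 0.0972·85 + 0.0999·28 + 0.1675·71 + 0.1124·81 = 119.3355
  x_4 = 0.1434·28 + 0.1228·78 + 0.1545·42 + 0.0685·67 + 1.1006·85 + 0.1427·28 + 0.1486·71 + 0.0775·81 = 139.0509
  x_5 = 0.0547·28 + 0.0804·78 + 0.1193·42 + 0.0969·67 + 0.0806·85 + 1.0789·28 + 0.1529·71 + 0.1100·81 = 76.1416
  x_6 = 0.0473·28 + 0.0634·78 + 0.1265·42 + 0.1084·67 + 0.0343·85 + 0.0509·28 + 1.0928·71 + 0.0926·81 = 108.2719
  x_7 = 0.0602·28 + 0.0564·78 + 0.0994·42 + 0.0673·67 + 0.0685·85 + 0.1253·28 + 0.1590·71 + 1.0996·81 = 124.4561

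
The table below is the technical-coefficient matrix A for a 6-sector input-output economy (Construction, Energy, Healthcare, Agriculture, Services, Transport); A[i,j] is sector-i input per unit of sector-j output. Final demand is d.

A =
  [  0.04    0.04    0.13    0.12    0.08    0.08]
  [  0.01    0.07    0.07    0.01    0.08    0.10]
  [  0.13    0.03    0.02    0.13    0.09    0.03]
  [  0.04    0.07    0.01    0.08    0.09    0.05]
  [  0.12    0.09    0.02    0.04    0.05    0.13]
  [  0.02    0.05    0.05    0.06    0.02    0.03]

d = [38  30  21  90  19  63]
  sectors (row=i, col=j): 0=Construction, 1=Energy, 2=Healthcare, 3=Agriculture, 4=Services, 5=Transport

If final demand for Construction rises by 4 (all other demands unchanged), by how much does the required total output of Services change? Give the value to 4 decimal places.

Form M = I − A:
  [  0.96   -0.04   -0.13   -0.12   -0.08   -0.08]
  [ -0.01    0.93   -0.07   -0.01   -0.08   -0.10]
  [ -0.13   -0.03    0.98   -0.13   -0.09   -0.03]
  [ -0.04   -0.07   -0.01    0.92   -0.09   -0.05]
  [ -0.12   -0.09   -0.02   -0.04    0.95   -0.13]
  [ -0.02   -0.05   -0.05   -0.06   -0.02    0.97]
Leontief inverse L = M⁻¹:
  [  1.0916    0.0858    0.1622    0.1806    0.1344    0.1312]
  [  0.0430    1.1018    0.0942    0.0447    0.1125    0.1374]
  [  0.1708    0.0733    1.0572    0.1839    0.1399    0.0826]
  [  0.0699    0.1051    0.0354    1.1137    0.1255    0.0919]
  [  0.1541    0.1310    0.0622    0.0896    1.0948    0.1795]
  [  0.0410    0.0715    0.0662    0.0862    0.0461    1.0544]
Total output x = L · d:
  x_0 = 1.0916·38 + 0.0858·30 + 0.1622·21 + 0.1806·90 + 0.1344·19 + 0.1312·63 = 74.5394
  x_1 = 0.0430·38 + 1.1018·30 + 0.0942·21 + 0.0447·90 + 0.1125·19 + 0.1374·63 = 51.4875
  x_2 = 0.1708·38 + 0.0733·30 + 1.0572·21 + 0.1839·90 + 0.1399·19 + 0.0826·63 = 55.3040
  x_3 = 0.0699·38 + 0.1051·30 + 0.0354·21 + 1.1137·90 + 0.1255·19 + 0.0919·63 = 114.9572
  x_4 = 0.1541·38 + 0.1310·30 + 0.0622·21 + 0.0896·90 + 1.0948·19 + 0.1795·63 = 51.2668
  x_5 = 0.0410·38 + 0.0715·30 + 0.0662·21 + 0.0862·90 + 0.0461·19 + 1.0544·63 = 80.1579
Δx_4 = L[4,0] · Δd_0 = 0.1541 · 4 = 0.6165

0.6165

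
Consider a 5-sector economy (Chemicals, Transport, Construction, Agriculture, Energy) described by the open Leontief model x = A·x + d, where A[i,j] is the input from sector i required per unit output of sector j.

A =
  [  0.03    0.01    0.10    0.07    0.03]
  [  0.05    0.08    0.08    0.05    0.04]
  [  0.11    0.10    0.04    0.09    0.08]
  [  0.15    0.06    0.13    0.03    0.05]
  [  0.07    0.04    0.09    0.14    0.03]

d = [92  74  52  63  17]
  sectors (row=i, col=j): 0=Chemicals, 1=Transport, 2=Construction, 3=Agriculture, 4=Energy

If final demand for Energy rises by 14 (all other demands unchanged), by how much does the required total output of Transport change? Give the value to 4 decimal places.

Form M = I − A:
  [  0.97   -0.01   -0.10   -0.07   -0.03]
  [ -0.05    0.92   -0.08   -0.05   -0.04]
  [ -0.11   -0.10    0.96   -0.09   -0.08]
  [ -0.15   -0.06   -0.13    0.97   -0.05]
  [ -0.07   -0.04   -0.09   -0.14    0.97]
Leontief inverse L = M⁻¹:
  [  1.0665    0.0345    0.1320    0.0983    0.0504]
  [  0.0881    1.1090    0.1188    0.0836    0.0626]
  [  0.1603    0.1347    1.0981    0.1360    0.1081]
  [  0.1983    0.0958    0.1823    1.0787    0.0807]
  [  0.1241    0.0746    0.1426    0.1788    1.0588]
Total output x = L · d:
  x_0 = 1.0665·92 + 0.0345·74 + 0.1320·52 + 0.0983·63 + 0.0504·17 = 114.5850
  x_1 = 0.0881·92 + 1.1090·74 + 0.1188·52 + 0.0836·63 + 0.0626·17 = 102.6726
  x_2 = 0.1603·92 + 0.1347·74 + 1.0981·52 + 0.1360·63 + 0.1081·17 = 92.2226
  x_3 = 0.1983·92 + 0.0958·74 + 0.1823·52 + 1.0787·63 + 0.0807·17 = 104.1421
  x_4 = 0.1241·92 + 0.0746·74 + 0.1426·52 + 0.1788·63 + 1.0588·17 = 53.6163
Δx_1 = L[1,4] · Δd_4 = 0.0626 · 14 = 0.8758

0.8758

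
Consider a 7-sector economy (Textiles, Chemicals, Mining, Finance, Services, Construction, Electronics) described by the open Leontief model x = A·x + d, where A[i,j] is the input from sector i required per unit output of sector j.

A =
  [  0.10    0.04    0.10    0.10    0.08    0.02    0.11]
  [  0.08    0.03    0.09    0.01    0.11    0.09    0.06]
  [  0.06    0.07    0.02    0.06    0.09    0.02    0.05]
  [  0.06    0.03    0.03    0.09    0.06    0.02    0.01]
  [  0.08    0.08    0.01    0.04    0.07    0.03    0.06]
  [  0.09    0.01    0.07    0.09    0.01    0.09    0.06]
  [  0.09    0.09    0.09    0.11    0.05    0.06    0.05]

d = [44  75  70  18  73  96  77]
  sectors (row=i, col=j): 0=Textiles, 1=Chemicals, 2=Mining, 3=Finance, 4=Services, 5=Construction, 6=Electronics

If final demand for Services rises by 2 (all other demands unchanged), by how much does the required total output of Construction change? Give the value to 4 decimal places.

Form M = I − A:
  [  0.90   -0.04   -0.10   -0.10   -0.08   -0.02   -0.11]
  [ -0.08    0.97   -0.09   -0.01   -0.11   -0.09   -0.06]
  [ -0.06   -0.07    0.98   -0.06   -0.09   -0.02   -0.05]
  [ -0.06   -0.03   -0.03    0.91   -0.06   -0.02   -0.01]
  [ -0.08   -0.08   -0.01   -0.04    0.93   -0.03   -0.06]
  [ -0.09   -0.01   -0.07   -0.09   -0.01    0.91   -0.06]
  [ -0.09   -0.09   -0.09   -0.11   -0.05   -0.06    0.95]
Leontief inverse L = M⁻¹:
  [  1.1767    0.0931    0.1547    0.1727    0.1479    0.0580    0.1651]
  [  0.1478    1.0743    0.1369    0.0703    0.1649    0.1268    0.1113]
  [  0.1125    0.1041    1.0576    0.1047    0.1364    0.0486    0.0881]
  [  0.1001    0.0550    0.0571    1.1270    0.0958    0.0394    0.0385]
  [  0.1348    0.1141    0.0519    0.0868    1.1171    0.0608    0.1009]
  [  0.1489    0.0447    0.1139    0.1500    0.0563    1.1210    0.1020]
  [  0.1642    0.1357    0.1444    0.1775    0.1160    0.1007    1.1034]
Total output x = L · d:
  x_0 = 1.1767·44 + 0.0931·75 + 0.1547·70 + 0.1727·18 + 0.1479·73 + 0.0580·96 + 0.1651·77 = 101.7754
  x_1 = 0.1478·44 + 1.0743·75 + 0.1369·70 + 0.0703·18 + 0.1649·73 + 0.1268·96 + 0.1113·77 = 130.7084
  x_2 = 0.1125·44 + 0.1041·75 + 1.0576·70 + 0.1047·18 + 0.1364·73 + 0.0486·96 + 0.0881·77 = 110.0782
  x_3 = 0.1001·44 + 0.0550·75 + 0.0571·70 + 1.1270·18 + 0.0958·73 + 0.0394·96 + 0.0385·77 = 46.5505
  x_4 = 0.1348·44 + 0.1141·75 + 0.0519·70 + 0.0868·18 + 1.1171·73 + 0.0608·96 + 0.1009·77 = 114.8317
  x_5 = 0.1489·44 + 0.0447·75 + 0.1139·70 + 0.1500·18 + 0.0563·73 + 1.1210·96 + 0.1020·77 = 140.1513
  x_6 = 0.1642·44 + 0.1357·75 + 0.1444·70 + 0.1775·18 + 0.1160·73 + 0.1007·96 + 1.1034·77 = 133.7914
Δx_5 = L[5,4] · Δd_4 = 0.0563 · 2 = 0.1127

0.1127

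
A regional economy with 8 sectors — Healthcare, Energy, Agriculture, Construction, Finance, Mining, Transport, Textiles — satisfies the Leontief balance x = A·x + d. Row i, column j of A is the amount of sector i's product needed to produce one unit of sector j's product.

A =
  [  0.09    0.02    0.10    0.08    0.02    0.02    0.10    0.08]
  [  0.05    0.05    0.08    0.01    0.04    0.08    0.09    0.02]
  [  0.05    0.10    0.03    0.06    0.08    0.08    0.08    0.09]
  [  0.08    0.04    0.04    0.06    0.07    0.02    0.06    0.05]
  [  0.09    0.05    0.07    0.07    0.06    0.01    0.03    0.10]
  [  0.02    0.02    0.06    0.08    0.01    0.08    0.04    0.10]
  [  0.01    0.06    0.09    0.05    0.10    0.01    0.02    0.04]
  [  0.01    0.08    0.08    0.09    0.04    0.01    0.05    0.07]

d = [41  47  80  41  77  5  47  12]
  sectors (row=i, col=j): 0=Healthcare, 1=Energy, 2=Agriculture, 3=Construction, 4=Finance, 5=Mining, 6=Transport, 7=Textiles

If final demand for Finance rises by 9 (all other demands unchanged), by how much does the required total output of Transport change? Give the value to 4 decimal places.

Form M = I − A:
  [  0.91   -0.02   -0.10   -0.08   -0.02   -0.02   -0.10   -0.08]
  [ -0.05    0.95   -0.08   -0.01   -0.04   -0.08   -0.09   -0.02]
  [ -0.05   -0.10    0.97   -0.06   -0.08   -0.08   -0.08   -0.09]
  [ -0.08   -0.04   -0.04    0.94   -0.07   -0.02   -0.06   -0.05]
  [ -0.09   -0.05   -0.07   -0.07    0.94   -0.01   -0.03   -0.10]
  [ -0.02   -0.02   -0.06   -0.08   -0.01    0.92   -0.04   -0.10]
  [ -0.01   -0.06   -0.09   -0.05   -0.10   -0.01    0.98   -0.04]
  [ -0.01   -0.08   -0.08   -0.09   -0.04   -0.01   -0.05    0.93]
Leontief inverse L = M⁻¹:
  [  1.1362    0.0741    0.1640    0.1400    0.0750    0.0525    0.1564    0.1432]
  [  0.0852    1.0922    0.1327    0.0573    0.0824    0.1128    0.1342    0.0735]
  [  0.0991    0.1549    1.1020    0.1231    0.1344    0.1188    0.1389    0.1583]
  [  0.1216    0.0814    0.0942    1.1088    0.1128    0.0455    0.1060    0.1025]
  [  0.1371    0.1001    0.1313    0.1270    1.1080    0.0406    0.0854    0.1607]
  [  0.0525    0.0618    0.1081    0.1289    0.0495    1.1088    0.0822    0.1513]
  [  0.0486    0.1020    0.1357    0.0926    0.1410    0.0378    1.0619    0.0894]
  [  0.0489    0.1264    0.1312    0.1361    0.0861    0.0406    0.0971    1.1200]
Total output x = L · d:
  x_0 = 1.1362·41 + 0.0741·47 + 0.1640·80 + 0.1400·41 + 0.0750·77 + 0.0525·5 + 0.1564·47 + 0.1432·12 = 84.0334
  x_1 = 0.0852·41 + 1.0922·47 + 0.1327·80 + 0.0573·41 + 0.0824·77 + 0.1128·5 + 0.1342·47 + 0.0735·12 = 81.8908
  x_2 = 0.0991·41 + 0.1549·47 + 1.1020·80 + 0.1231·41 + 0.1344·77 + 0.1188·5 + 0.1389·47 + 0.1583·12 = 123.9212
  x_3 = 0.1216·41 + 0.0814·47 + 0.0942·80 + 1.1088·41 + 0.1128·77 + 0.0455·5 + 0.1060·47 + 0.1025·12 = 76.9274
  x_4 = 0.1371·41 + 0.1001·47 + 0.1313·80 + 0.1270·41 + 1.1080·77 + 0.0406·5 + 0.0854·47 + 0.1607·12 = 117.4974
  x_5 = 0.0525·41 + 0.0618·47 + 0.1081·80 + 0.1289·41 + 0.0495·77 + 1.1088·5 + 0.0822·47 + 0.1513·12 = 34.0303
  x_6 = 0.0486·41 + 0.1020·47 + 0.1357·80 + 0.0926·41 + 0.1410·77 + 0.0378·5 + 1.0619·47 + 0.0894·12 = 83.4669
  x_7 = 0.0489·41 + 0.1264·47 + 0.1312·80 + 0.1361·41 + 0.0861·77 + 0.0406·5 + 0.0971·47 + 1.1200·12 = 48.8627
Δx_6 = L[6,4] · Δd_4 = 0.1410 · 9 = 1.2689

1.2689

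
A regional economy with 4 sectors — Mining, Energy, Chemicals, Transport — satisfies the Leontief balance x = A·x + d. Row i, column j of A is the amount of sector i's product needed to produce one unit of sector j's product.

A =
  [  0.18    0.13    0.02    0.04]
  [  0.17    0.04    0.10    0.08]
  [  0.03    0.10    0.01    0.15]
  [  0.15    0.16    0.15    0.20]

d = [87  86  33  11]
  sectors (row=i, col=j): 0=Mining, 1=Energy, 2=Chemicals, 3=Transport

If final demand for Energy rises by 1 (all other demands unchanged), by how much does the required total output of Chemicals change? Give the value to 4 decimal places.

Form M = I − A:
  [  0.82   -0.13   -0.02   -0.04]
  [ -0.17    0.96   -0.10   -0.08]
  [ -0.03   -0.10    0.99   -0.15]
  [ -0.15   -0.16   -0.15    0.80]
Leontief inverse L = M⁻¹:
  [  1.2795    0.1953    0.0599    0.0947]
  [  0.2645    1.1174    0.1412    0.1514]
  [  0.1131    0.1628    1.0623    0.2211]
  [  0.3140    0.2906    0.2387    1.3395]
Total output x = L · d:
  x_0 = 1.2795·87 + 0.1953·86 + 0.0599·33 + 0.0947·11 = 131.1347
  x_1 = 0.2645·87 + 1.1174·86 + 0.1412·33 + 0.1514·11 = 125.4373
  x_2 = 0.1131·87 + 0.1628·86 + 1.0623·33 + 0.2211·11 = 61.3298
  x_3 = 0.3140·87 + 0.2906·86 + 0.2387·33 + 1.3395·11 = 74.9245
Δx_2 = L[2,1] · Δd_1 = 0.1628 · 1 = 0.1628

0.1628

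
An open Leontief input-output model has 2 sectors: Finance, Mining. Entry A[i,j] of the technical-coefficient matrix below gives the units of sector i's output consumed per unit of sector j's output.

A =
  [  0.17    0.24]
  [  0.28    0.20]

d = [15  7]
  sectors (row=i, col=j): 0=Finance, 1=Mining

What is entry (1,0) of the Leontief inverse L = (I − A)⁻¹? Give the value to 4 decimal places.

L[1,0] = 0.4692

Form M = I − A:
  [  0.83   -0.24]
  [ -0.28    0.80]
Leontief inverse L = M⁻¹:
  [  1.3405    0.4021]
  [  0.4692    1.3908]
Total output x = L · d:
  x_0 = 1.3405·15 + 0.4021·7 = 22.9223
  x_1 = 0.4692·15 + 1.3908·7 = 16.7728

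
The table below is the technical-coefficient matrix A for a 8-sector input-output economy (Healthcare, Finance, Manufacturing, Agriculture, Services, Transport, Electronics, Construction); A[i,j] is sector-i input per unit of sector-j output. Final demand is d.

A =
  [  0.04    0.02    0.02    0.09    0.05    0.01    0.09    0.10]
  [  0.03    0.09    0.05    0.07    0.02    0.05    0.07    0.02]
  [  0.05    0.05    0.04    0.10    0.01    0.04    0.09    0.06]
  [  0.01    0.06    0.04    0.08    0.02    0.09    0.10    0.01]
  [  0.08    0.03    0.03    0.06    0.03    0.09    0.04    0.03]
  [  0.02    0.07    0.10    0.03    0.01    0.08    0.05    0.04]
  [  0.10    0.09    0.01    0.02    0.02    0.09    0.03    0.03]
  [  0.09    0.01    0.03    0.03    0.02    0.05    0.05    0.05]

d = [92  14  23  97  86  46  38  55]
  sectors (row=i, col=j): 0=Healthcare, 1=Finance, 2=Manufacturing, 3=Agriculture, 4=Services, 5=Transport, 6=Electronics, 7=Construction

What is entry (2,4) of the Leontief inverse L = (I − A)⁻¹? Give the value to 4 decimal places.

L[2,4] = 0.0259

Form M = I − A:
  [  0.96   -0.02   -0.02   -0.09   -0.05   -0.01   -0.09   -0.10]
  [ -0.03    0.91   -0.05   -0.07   -0.02   -0.05   -0.07   -0.02]
  [ -0.05   -0.05    0.96   -0.10   -0.01   -0.04   -0.09   -0.06]
  [ -0.01   -0.06   -0.04    0.92   -0.02   -0.09   -0.10   -0.01]
  [ -0.08   -0.03   -0.03   -0.06    0.97   -0.09   -0.04   -0.03]
  [ -0.02   -0.07   -0.10   -0.03   -0.01    0.92   -0.05   -0.04]
  [ -0.10   -0.09   -0.01   -0.02   -0.02   -0.09    0.97   -0.03]
  [ -0.09   -0.01   -0.03   -0.03   -0.02   -0.05   -0.05    0.95]
Leontief inverse L = M⁻¹:
  [  1.0795    0.0556    0.0439    0.1278    0.0658    0.0556    0.1336    0.1276]
  [  0.0615    1.1319    0.0782    0.1098    0.0338    0.0933    0.1145    0.0450]
  [  0.0868    0.0922    1.0683    0.1421    0.0259    0.0872    0.1386    0.0889]
  [  0.0424    0.1048    0.0709    1.1177    0.0332    0.1377    0.1435    0.0343]
  [  0.1101    0.0655    0.0588    0.0983    1.0449    0.1305    0.0834    0.0588]
  [  0.0524    0.1100    0.1303    0.0700    0.0227    1.1211    0.0943    0.0677]
  [  0.1296    0.1266    0.0391    0.0583    0.0356    0.1274    1.0728    0.0598]
  [  0.1189    0.0372    0.0511    0.0619    0.0335    0.0818    0.0860    1.0770]
Total output x = L · d:
  x_0 = 1.0795·92 + 0.0556·14 + 0.0439·23 + 0.1278·97 + 0.0658·86 + 0.0556·46 + 0.1336·38 + 0.1276·55 = 133.8156
  x_1 = 0.0615·92 + 1.1319·14 + 0.0782·23 + 0.1098·97 + 0.0338·86 + 0.0933·46 + 0.1145·38 + 0.0450·55 = 47.9837
  x_2 = 0.0868·92 + 0.0922·14 + 1.0683·23 + 0.1421·97 + 0.0259·86 + 0.0872·46 + 0.1386·38 + 0.0889·55 = 64.0230
  x_3 = 0.0424·92 + 0.1048·14 + 0.0709·23 + 1.1177·97 + 0.0332·86 + 0.1377·46 + 0.1435·38 + 0.0343·55 = 131.9446
  x_4 = 0.1101·92 + 0.0655·14 + 0.0588·23 + 0.0983·97 + 1.0449·86 + 0.1305·46 + 0.0834·38 + 0.0588·55 = 124.1975
  x_5 = 0.0524·92 + 0.1100·14 + 0.1303·23 + 0.0700·97 + 0.0227·86 + 1.1211·46 + 0.0943·38 + 0.0677·55 = 76.9676
  x_6 = 0.1296·92 + 0.1266·14 + 0.0391·23 + 0.0583·97 + 0.0356·86 + 0.1274·46 + 1.0728·38 + 0.0598·55 = 73.2204
  x_7 = 0.1189·92 + 0.0372·14 + 0.0511·23 + 0.0619·97 + 0.0335·86 + 0.0818·46 + 0.0860·38 + 1.0770·55 = 87.7849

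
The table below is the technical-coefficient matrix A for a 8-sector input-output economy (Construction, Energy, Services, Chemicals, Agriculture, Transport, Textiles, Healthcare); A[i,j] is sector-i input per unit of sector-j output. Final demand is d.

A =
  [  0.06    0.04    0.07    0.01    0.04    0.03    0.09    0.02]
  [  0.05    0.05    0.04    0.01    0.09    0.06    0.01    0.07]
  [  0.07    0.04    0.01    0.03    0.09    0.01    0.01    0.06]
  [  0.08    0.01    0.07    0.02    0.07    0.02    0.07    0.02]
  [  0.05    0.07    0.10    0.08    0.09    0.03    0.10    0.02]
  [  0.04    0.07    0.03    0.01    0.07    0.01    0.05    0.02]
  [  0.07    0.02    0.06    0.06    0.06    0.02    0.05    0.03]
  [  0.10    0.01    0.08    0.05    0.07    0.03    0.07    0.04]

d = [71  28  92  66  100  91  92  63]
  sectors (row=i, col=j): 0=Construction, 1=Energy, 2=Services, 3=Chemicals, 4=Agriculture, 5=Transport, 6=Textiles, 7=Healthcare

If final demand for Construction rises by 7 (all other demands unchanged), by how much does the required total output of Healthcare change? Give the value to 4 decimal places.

Form M = I − A:
  [  0.94   -0.04   -0.07   -0.01   -0.04   -0.03   -0.09   -0.02]
  [ -0.05    0.95   -0.04   -0.01   -0.09   -0.06   -0.01   -0.07]
  [ -0.07   -0.04    0.99   -0.03   -0.09   -0.01   -0.01   -0.06]
  [ -0.08   -0.01   -0.07    0.98   -0.07   -0.02   -0.07   -0.02]
  [ -0.05   -0.07   -0.10   -0.08    0.91   -0.03   -0.10   -0.02]
  [ -0.04   -0.07   -0.03   -0.01   -0.07    0.99   -0.05   -0.02]
  [ -0.07   -0.02   -0.06   -0.06   -0.06   -0.02    0.95   -0.03]
  [ -0.10   -0.01   -0.08   -0.05   -0.07   -0.03   -0.07    0.96]
Leontief inverse L = M⁻¹:
  [  1.0972    0.0632    0.1027    0.0317    0.0817    0.0449    0.1220    0.0410]
  [  0.0901    1.0779    0.0789    0.0340    0.1372    0.0775    0.0485    0.0921]
  [  0.1053    0.0623    1.0466    0.0514    0.1293    0.0258    0.0461    0.0779]
  [  0.1180    0.0338    0.1054    1.0432    0.1119    0.0345    0.1060    0.0396]
  [  0.1068    0.1048    0.1514    0.1134    1.1556    0.0530    0.1494    0.0515]
  [  0.0712    0.0914    0.0606    0.0295    0.1074    1.0250    0.0786    0.0386]
  [  0.1098    0.0432    0.0967    0.0824    0.1032    0.0352    1.0870    0.0501]
  [  0.1482    0.0384    0.1242    0.0775    0.1217    0.0479    0.1152    1.0641]
Total output x = L · d:
  x_0 = 1.0972·71 + 0.0632·28 + 0.1027·92 + 0.0317·66 + 0.0817·100 + 0.0449·91 + 0.1220·92 + 0.0410·63 = 117.2841
  x_1 = 0.0901·71 + 1.0779·28 + 0.0789·92 + 0.0340·66 + 0.1372·100 + 0.0775·91 + 0.0485·92 + 0.0921·63 = 77.1255
  x_2 = 0.1053·71 + 0.0623·28 + 1.0466·92 + 0.0514·66 + 0.1293·100 + 0.0258·91 + 0.0461·92 + 0.0779·63 = 133.3251
  x_3 = 0.1180·71 + 0.0338·28 + 0.1054·92 + 1.0432·66 + 0.1119·100 + 0.0345·91 + 0.1060·92 + 0.0396·63 = 114.4509
  x_4 = 0.1068·71 + 0.1048·28 + 0.1514·92 + 0.1134·66 + 1.1556·100 + 0.0530·91 + 0.1494·92 + 0.0515·63 = 169.3017
  x_5 = 0.0712·71 + 0.0914·28 + 0.0606·92 + 0.0295·66 + 0.1074·100 + 1.0250·91 + 0.0786·92 + 0.0386·63 = 128.8209
  x_6 = 0.1098·71 + 0.0432·28 + 0.0967·92 + 0.0824·66 + 0.1032·100 + 0.0352·91 + 1.0870·92 + 0.0501·63 = 140.0236
  x_7 = 0.1482·71 + 0.0384·28 + 0.1242·92 + 0.0775·66 + 0.1217·100 + 0.0479·91 + 0.1152·92 + 1.0641·63 = 122.2975
Δx_7 = L[7,0] · Δd_0 = 0.1482 · 7 = 1.0372

1.0372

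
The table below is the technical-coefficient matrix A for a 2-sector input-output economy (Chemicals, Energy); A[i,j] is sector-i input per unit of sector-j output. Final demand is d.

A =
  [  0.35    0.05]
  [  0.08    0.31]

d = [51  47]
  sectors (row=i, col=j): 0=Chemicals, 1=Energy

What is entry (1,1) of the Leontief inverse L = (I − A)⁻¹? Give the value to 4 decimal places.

L[1,1] = 1.4623

Form M = I − A:
  [  0.65   -0.05]
  [ -0.08    0.69]
Leontief inverse L = M⁻¹:
  [  1.5523    0.1125]
  [  0.1800    1.4623]
Total output x = L · d:
  x_0 = 1.5523·51 + 0.1125·47 = 84.4544
  x_1 = 0.1800·51 + 1.4623·47 = 77.9078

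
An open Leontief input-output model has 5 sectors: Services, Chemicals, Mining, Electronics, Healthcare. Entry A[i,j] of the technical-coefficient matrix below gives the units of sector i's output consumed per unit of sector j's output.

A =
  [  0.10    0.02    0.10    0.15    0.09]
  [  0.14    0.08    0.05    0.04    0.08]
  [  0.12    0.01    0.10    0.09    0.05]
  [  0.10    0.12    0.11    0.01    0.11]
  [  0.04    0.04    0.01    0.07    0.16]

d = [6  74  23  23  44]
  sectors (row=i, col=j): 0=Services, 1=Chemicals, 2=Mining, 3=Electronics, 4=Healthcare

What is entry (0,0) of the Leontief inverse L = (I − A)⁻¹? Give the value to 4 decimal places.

Form M = I − A:
  [  0.90   -0.02   -0.10   -0.15   -0.09]
  [ -0.14    0.92   -0.05   -0.04   -0.08]
  [ -0.12   -0.01    0.90   -0.09   -0.05]
  [ -0.10   -0.12   -0.11    0.99   -0.11]
  [ -0.04   -0.04   -0.01   -0.07    0.84]
Leontief inverse L = M⁻¹:
  [  1.1726    0.0615    0.1608    0.2067    0.1681]
  [  0.2029    1.1111    0.0975    0.0948    0.1458]
  [  0.1804    0.0397    1.1519    0.1414    0.1102]
  [  0.1722    0.1530    0.1604    1.0699    0.1827]
  [  0.0820    0.0691    0.0394    0.1052    1.2220]
Total output x = L · d:
  x_0 = 1.1726·6 + 0.0615·74 + 0.1608·23 + 0.2067·23 + 0.1681·44 = 27.4360
  x_1 = 0.2029·6 + 1.1111·74 + 0.0975·23 + 0.0948·23 + 0.1458·44 = 94.2768
  x_2 = 0.1804·6 + 0.0397·74 + 1.1519·23 + 0.1414·23 + 0.1102·44 = 38.6129
  x_3 = 0.1722·6 + 0.1530·74 + 0.1604·23 + 1.0699·23 + 0.1827·44 = 48.6874
  x_4 = 0.0820·6 + 0.0691·74 + 0.0394·23 + 0.1052·23 + 1.2220·44 = 62.6938

L[0,0] = 1.1726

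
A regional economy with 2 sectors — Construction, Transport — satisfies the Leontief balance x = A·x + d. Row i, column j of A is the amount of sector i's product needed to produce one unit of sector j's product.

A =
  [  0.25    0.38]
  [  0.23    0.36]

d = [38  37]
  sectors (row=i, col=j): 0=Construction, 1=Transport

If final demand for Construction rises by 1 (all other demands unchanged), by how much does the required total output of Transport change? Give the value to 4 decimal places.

0.5858

Form M = I − A:
  [  0.75   -0.38]
  [ -0.23    0.64]
Leontief inverse L = M⁻¹:
  [  1.6302    0.9679]
  [  0.5858    1.9103]
Total output x = L · d:
  x_0 = 1.6302·38 + 0.9679·37 = 97.7585
  x_1 = 0.5858·38 + 1.9103·37 = 92.9445
Δx_1 = L[1,0] · Δd_0 = 0.5858 · 1 = 0.5858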